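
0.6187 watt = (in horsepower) 0.0008297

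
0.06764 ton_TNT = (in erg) 2.83e+15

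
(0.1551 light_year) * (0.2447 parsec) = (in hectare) 1.108e+27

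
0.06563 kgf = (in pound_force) 0.1447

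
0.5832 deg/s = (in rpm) 0.0972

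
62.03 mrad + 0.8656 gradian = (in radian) 0.07563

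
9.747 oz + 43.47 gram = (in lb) 0.705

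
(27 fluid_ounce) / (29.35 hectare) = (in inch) 1.071e-07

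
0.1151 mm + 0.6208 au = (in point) 2.633e+14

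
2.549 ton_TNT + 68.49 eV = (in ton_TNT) 2.549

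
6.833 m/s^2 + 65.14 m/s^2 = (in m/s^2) 71.97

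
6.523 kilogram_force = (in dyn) 6.397e+06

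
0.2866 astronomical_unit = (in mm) 4.287e+13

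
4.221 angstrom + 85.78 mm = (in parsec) 2.78e-18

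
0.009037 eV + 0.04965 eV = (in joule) 9.403e-21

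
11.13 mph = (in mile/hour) 11.13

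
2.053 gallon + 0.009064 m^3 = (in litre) 16.84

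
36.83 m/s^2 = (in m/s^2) 36.83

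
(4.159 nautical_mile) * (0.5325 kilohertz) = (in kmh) 1.477e+07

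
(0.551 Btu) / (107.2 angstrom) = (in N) 5.423e+10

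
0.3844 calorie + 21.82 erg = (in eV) 1.004e+19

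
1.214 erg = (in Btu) 1.151e-10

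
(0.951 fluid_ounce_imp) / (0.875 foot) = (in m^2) 0.0001013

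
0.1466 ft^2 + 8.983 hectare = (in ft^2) 9.669e+05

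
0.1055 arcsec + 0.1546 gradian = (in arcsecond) 501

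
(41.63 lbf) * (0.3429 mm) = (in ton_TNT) 1.518e-11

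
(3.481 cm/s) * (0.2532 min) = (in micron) 5.288e+05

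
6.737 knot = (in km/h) 12.48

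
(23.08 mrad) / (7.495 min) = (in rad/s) 5.132e-05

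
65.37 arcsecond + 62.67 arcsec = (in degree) 0.03557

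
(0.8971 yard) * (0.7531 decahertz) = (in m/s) 6.178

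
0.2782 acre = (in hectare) 0.1126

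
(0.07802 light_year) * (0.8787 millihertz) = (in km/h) 2.335e+12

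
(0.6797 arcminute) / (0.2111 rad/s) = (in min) 1.561e-05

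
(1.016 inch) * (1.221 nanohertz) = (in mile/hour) 7.049e-11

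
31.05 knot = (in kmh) 57.5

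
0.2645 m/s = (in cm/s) 26.45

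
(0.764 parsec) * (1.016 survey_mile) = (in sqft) 4.149e+20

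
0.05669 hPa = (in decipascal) 56.69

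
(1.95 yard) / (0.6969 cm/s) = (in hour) 0.07107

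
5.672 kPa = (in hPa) 56.72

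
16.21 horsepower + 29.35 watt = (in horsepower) 16.25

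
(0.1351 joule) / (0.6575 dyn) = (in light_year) 2.172e-12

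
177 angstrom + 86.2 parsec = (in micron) 2.66e+24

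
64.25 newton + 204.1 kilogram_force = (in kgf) 210.7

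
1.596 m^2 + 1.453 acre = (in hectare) 0.5882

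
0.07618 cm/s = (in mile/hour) 0.001704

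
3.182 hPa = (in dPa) 3182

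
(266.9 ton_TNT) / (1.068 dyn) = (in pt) 2.964e+20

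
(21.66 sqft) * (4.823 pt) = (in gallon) 0.9045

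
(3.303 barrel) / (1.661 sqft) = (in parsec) 1.103e-16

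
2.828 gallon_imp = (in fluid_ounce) 434.7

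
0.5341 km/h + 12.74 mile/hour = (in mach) 0.01716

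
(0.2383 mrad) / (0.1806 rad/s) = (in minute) 2.199e-05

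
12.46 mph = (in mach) 0.01636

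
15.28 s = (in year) 4.845e-07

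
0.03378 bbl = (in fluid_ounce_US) 181.6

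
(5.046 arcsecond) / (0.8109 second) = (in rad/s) 3.017e-05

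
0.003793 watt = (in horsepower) 5.086e-06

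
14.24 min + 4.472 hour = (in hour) 4.709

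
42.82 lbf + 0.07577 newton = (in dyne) 1.905e+07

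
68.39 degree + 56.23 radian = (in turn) 9.139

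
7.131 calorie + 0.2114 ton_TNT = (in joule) 8.845e+08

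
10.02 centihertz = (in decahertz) 0.01002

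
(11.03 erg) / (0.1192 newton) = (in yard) 1.012e-05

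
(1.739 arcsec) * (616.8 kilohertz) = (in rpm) 49.66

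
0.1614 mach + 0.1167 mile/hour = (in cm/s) 5501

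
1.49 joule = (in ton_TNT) 3.561e-10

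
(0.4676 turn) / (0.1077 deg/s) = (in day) 0.01809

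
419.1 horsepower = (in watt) 3.125e+05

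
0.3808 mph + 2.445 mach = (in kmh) 2998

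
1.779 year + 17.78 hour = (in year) 1.781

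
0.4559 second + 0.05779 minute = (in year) 1.244e-07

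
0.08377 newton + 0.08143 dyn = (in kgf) 0.008542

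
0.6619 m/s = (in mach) 0.001944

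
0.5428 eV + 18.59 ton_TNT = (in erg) 7.778e+17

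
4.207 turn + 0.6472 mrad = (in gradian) 1683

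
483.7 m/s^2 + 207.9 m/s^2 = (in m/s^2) 691.6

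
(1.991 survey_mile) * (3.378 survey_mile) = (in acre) 4304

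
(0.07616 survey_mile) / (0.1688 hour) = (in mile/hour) 0.4512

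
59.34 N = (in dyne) 5.934e+06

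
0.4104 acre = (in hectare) 0.1661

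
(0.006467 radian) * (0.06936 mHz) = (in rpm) 4.283e-06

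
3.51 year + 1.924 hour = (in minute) 1.845e+06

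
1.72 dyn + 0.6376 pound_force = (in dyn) 2.836e+05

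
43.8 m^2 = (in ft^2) 471.5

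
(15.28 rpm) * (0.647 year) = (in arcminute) 1.122e+11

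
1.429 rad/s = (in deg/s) 81.88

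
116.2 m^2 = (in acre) 0.02871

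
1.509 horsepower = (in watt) 1125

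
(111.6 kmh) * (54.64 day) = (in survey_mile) 9.094e+04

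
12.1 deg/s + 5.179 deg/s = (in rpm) 2.88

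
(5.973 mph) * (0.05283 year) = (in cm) 4.449e+08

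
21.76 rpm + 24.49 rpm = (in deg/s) 277.5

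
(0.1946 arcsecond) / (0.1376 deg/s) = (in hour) 1.091e-07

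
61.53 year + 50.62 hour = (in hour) 5.391e+05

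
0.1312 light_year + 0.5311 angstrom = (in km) 1.241e+12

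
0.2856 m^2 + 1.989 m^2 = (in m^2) 2.275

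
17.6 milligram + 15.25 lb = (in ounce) 244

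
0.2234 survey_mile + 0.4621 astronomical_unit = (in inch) 2.722e+12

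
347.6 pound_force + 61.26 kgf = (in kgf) 218.9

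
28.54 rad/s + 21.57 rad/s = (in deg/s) 2871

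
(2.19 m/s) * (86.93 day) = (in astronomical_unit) 0.00011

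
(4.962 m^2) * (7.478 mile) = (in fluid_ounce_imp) 2.102e+09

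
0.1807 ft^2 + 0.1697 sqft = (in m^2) 0.03255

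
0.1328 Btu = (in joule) 140.1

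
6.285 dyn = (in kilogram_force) 6.409e-06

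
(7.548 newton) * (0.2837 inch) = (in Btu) 5.155e-05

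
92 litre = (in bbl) 0.5787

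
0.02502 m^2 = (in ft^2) 0.2693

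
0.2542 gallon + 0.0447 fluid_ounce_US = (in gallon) 0.2545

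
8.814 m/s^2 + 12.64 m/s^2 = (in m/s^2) 21.45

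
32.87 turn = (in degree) 1.183e+04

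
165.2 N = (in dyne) 1.652e+07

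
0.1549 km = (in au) 1.035e-09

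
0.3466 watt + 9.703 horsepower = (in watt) 7236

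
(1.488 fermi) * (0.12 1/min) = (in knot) 5.785e-18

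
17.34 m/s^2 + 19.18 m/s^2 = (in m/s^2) 36.52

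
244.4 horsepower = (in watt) 1.822e+05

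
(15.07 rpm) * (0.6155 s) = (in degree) 55.65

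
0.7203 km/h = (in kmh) 0.7203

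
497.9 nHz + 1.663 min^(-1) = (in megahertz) 2.772e-08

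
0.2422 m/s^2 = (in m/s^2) 0.2422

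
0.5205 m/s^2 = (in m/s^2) 0.5205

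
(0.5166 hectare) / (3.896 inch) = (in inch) 2.055e+06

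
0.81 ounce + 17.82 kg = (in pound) 39.34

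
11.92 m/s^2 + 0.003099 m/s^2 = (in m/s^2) 11.92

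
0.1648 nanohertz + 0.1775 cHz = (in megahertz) 1.775e-09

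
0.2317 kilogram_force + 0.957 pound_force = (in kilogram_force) 0.6658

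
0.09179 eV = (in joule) 1.471e-20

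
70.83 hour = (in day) 2.951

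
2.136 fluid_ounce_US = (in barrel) 0.0003973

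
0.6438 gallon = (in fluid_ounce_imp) 85.77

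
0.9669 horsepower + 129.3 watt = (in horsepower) 1.14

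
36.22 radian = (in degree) 2075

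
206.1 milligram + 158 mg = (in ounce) 0.01284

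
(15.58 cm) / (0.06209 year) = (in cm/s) 7.957e-06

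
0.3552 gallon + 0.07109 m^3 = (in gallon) 19.14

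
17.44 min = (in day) 0.01211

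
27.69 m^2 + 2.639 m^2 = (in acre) 0.007494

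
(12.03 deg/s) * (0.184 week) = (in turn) 3719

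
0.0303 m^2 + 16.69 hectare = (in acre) 41.24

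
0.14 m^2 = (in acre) 3.459e-05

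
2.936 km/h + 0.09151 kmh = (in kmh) 3.028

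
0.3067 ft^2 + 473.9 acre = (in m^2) 1.918e+06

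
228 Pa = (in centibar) 0.228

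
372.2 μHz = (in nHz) 3.722e+05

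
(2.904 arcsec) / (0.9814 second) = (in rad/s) 1.435e-05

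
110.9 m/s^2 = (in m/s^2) 110.9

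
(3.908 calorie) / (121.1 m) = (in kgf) 0.01377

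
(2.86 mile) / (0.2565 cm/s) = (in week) 2.967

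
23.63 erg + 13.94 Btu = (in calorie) 3515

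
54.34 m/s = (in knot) 105.6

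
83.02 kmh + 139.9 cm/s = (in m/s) 24.46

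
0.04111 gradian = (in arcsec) 133.2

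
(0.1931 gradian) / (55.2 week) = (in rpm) 8.676e-10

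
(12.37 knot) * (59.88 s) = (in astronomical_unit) 2.547e-09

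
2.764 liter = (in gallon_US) 0.7302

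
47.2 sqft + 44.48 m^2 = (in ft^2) 526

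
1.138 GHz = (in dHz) 1.138e+10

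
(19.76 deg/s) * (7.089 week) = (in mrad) 1.479e+09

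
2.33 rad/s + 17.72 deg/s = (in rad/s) 2.639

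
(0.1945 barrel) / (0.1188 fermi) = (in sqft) 2.802e+15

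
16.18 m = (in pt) 4.586e+04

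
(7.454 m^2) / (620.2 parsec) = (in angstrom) 3.895e-09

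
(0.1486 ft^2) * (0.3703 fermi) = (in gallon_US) 1.35e-15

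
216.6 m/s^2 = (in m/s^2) 216.6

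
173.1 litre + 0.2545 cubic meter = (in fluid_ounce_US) 1.446e+04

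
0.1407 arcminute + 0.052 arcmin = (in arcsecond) 11.56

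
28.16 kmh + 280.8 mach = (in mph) 2.139e+05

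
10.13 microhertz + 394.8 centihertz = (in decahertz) 0.3948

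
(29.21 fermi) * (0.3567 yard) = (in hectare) 9.527e-19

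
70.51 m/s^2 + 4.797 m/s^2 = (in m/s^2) 75.31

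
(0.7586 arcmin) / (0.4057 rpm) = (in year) 1.647e-10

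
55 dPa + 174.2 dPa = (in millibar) 0.2292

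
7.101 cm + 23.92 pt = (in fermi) 7.945e+13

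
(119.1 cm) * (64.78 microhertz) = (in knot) 0.00015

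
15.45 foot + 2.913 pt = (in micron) 4.71e+06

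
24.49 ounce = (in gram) 694.3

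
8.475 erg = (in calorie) 2.026e-07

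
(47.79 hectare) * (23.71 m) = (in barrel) 7.127e+07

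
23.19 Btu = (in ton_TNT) 5.848e-06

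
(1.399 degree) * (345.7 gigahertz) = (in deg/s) 4.836e+11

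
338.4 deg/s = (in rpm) 56.4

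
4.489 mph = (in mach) 0.005894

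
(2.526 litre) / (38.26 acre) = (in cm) 1.631e-06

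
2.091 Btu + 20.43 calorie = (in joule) 2292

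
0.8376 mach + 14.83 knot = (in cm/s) 2.928e+04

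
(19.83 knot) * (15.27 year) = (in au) 0.03284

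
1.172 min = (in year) 2.23e-06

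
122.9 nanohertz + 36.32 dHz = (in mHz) 3632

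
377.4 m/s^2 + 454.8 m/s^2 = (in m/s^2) 832.2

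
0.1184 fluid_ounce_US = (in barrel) 2.202e-05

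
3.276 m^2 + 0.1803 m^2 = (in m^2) 3.456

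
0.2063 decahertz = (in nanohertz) 2.063e+09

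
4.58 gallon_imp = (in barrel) 0.131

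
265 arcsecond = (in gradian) 0.08179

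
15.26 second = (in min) 0.2543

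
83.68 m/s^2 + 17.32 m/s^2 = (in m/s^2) 101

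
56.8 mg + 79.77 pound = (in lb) 79.77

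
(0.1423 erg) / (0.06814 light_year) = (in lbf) 4.962e-24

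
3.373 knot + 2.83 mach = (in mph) 2159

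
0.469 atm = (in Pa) 4.752e+04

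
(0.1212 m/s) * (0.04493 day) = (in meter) 470.5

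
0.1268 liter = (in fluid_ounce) 4.288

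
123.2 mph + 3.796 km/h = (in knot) 109.1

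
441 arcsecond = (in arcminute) 7.35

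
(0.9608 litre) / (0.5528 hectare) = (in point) 0.0004927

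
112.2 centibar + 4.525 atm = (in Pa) 5.707e+05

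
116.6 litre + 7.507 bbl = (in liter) 1310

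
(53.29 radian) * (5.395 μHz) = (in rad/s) 0.0002875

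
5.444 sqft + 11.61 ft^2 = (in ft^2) 17.05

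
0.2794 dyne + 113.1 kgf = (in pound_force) 249.3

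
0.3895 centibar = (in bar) 0.003895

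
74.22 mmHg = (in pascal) 9895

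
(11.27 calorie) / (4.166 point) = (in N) 3.208e+04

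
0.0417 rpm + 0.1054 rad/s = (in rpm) 1.048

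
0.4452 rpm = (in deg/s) 2.671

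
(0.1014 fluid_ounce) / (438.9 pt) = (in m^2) 1.937e-05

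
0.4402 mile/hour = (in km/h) 0.7084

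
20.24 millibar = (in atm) 0.01998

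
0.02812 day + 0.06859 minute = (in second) 2434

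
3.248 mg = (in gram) 0.003248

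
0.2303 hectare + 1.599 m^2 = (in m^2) 2305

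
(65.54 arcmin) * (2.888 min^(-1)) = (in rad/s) 0.0009177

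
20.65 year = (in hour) 1.809e+05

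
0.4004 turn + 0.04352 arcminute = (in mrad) 2516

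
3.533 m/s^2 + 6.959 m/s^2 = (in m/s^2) 10.49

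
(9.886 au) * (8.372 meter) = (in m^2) 1.238e+13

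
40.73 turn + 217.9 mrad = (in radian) 256.1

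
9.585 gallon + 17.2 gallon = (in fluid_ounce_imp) 3569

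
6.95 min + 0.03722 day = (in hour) 1.009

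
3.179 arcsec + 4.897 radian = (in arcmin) 1.683e+04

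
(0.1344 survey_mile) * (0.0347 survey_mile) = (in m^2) 1.208e+04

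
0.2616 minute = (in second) 15.7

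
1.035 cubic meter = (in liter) 1035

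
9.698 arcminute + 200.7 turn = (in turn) 200.7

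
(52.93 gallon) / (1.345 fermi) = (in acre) 3.681e+10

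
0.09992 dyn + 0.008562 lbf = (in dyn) 3809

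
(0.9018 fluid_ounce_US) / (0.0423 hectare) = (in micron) 0.06305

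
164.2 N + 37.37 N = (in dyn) 2.016e+07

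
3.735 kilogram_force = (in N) 36.63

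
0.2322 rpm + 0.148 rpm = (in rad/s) 0.03981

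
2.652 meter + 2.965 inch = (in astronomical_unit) 1.823e-11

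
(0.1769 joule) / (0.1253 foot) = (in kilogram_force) 0.4723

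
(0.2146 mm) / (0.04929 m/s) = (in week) 7.199e-09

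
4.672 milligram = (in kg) 4.672e-06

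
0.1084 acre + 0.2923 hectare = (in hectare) 0.3362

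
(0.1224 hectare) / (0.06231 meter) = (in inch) 7.734e+05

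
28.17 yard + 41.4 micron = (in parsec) 8.348e-16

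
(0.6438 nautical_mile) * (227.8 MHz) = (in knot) 5.28e+11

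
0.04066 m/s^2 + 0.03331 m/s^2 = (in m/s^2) 0.07397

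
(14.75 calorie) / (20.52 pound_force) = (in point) 1917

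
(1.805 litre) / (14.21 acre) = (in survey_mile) 1.95e-11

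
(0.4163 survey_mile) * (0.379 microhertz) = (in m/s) 0.0002539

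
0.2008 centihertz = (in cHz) 0.2008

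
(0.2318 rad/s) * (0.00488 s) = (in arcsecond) 233.3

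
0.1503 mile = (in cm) 2.419e+04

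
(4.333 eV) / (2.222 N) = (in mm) 3.124e-16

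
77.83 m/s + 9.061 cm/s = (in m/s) 77.92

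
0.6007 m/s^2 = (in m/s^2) 0.6007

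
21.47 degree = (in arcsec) 7.729e+04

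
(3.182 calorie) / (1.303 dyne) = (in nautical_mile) 551.7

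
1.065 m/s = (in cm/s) 106.5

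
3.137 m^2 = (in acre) 0.0007752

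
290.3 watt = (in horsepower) 0.3893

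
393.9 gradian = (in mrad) 6187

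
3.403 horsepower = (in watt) 2538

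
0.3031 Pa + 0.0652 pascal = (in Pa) 0.3683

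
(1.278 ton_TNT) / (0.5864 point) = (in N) 2.585e+13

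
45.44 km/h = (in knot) 24.54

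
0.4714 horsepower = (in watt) 351.5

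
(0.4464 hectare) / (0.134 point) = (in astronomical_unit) 0.0006312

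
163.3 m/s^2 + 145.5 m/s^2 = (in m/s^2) 308.8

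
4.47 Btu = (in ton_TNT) 1.127e-06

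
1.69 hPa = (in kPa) 0.169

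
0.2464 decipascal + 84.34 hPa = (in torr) 63.26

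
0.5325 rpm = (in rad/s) 0.05576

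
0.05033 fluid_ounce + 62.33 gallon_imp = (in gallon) 74.86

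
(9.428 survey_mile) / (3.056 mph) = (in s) 1.111e+04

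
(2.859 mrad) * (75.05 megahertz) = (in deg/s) 1.229e+07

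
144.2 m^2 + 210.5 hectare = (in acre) 520.2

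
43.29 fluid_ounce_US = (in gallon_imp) 0.2816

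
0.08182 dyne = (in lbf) 1.839e-07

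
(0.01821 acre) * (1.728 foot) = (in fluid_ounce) 1.312e+06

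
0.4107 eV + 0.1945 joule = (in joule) 0.1945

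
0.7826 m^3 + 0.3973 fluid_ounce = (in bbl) 4.922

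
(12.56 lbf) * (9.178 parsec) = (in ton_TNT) 3.782e+09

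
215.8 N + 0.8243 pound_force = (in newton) 219.5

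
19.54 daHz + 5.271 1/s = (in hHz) 2.007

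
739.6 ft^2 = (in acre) 0.01698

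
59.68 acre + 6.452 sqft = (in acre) 59.68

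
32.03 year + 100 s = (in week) 1670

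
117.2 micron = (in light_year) 1.239e-20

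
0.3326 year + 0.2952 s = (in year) 0.3326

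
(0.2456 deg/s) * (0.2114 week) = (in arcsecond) 1.13e+08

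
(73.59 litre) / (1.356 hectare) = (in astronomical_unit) 3.628e-17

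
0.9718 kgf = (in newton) 9.53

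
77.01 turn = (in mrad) 4.839e+05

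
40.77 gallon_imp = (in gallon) 48.96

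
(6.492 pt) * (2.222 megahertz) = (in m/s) 5089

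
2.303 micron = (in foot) 7.556e-06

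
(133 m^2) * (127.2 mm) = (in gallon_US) 4469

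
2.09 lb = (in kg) 0.948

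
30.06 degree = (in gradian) 33.4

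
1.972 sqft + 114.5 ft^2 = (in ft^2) 116.5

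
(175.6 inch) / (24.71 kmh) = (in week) 1.074e-06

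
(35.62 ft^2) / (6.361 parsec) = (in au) 1.127e-28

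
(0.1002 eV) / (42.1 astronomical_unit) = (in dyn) 2.549e-28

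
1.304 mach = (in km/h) 1598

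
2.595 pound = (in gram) 1177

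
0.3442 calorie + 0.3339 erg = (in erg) 1.44e+07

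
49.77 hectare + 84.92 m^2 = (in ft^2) 5.358e+06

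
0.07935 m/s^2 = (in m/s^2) 0.07935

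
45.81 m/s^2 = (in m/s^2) 45.81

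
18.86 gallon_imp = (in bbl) 0.5393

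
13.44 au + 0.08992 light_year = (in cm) 8.527e+16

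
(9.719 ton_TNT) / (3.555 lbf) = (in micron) 2.572e+15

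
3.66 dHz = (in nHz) 3.66e+08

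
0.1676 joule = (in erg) 1.676e+06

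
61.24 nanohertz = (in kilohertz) 6.124e-11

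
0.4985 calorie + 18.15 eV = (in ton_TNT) 4.985e-10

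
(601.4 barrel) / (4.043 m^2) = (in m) 23.65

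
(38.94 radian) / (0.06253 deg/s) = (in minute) 594.7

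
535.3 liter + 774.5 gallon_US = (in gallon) 915.9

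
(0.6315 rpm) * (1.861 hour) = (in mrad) 4.43e+05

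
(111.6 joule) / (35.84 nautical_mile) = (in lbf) 0.000378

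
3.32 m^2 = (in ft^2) 35.74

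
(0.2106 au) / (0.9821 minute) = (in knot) 1.039e+09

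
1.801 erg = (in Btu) 1.707e-10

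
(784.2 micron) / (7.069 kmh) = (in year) 1.266e-11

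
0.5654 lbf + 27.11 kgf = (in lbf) 60.33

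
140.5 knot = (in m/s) 72.28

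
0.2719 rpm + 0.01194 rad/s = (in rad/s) 0.04041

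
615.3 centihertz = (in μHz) 6.153e+06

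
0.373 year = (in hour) 3267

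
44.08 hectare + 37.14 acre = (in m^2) 5.911e+05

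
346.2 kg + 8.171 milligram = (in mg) 3.462e+08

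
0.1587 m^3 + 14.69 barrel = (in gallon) 658.9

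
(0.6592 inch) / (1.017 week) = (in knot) 5.292e-08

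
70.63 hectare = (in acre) 174.5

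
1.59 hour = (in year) 0.0001815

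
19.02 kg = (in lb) 41.93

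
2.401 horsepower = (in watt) 1790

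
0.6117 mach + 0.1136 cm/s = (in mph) 465.9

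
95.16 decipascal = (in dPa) 95.16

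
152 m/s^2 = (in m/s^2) 152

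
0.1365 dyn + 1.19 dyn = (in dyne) 1.327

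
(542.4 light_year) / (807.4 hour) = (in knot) 3.432e+12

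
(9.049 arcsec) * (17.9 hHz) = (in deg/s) 4.499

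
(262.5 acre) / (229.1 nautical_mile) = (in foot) 8.214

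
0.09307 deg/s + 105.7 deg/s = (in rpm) 17.63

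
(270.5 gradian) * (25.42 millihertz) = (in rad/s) 0.108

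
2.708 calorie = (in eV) 7.072e+19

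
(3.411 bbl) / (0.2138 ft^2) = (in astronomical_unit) 1.825e-10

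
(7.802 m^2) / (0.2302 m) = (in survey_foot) 111.2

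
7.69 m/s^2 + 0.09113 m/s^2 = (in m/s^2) 7.781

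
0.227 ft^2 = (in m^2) 0.02109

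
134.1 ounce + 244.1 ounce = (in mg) 1.072e+07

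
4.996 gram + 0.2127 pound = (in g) 101.5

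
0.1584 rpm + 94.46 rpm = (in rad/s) 9.908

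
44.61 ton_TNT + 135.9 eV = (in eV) 1.165e+30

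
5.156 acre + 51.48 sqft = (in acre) 5.157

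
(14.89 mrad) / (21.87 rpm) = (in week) 1.075e-08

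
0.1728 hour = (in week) 0.001029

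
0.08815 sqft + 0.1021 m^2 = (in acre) 2.725e-05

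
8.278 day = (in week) 1.183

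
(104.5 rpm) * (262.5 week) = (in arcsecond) 3.584e+14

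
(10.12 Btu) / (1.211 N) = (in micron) 8.817e+09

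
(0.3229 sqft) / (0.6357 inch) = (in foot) 6.095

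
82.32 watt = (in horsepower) 0.1104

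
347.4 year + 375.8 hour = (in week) 1.812e+04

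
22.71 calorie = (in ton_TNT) 2.271e-08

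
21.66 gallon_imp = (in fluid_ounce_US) 3330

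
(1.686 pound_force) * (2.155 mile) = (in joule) 2.601e+04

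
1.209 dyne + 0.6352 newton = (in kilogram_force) 0.06477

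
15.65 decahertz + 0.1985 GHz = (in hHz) 1.985e+06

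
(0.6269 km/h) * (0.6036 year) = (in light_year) 3.504e-10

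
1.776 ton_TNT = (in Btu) 7.043e+06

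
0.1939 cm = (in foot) 0.006362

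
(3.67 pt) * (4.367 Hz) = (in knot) 0.01099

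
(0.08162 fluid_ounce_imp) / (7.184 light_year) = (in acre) 8.432e-27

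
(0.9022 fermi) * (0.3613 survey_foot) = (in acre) 2.455e-20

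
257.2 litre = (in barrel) 1.618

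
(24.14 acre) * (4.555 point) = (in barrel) 987.4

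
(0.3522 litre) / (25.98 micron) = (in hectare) 0.001356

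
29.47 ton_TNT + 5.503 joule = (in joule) 1.233e+11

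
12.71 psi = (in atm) 0.8649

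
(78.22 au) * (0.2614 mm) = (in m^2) 3.059e+09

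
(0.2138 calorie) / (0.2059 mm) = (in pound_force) 976.7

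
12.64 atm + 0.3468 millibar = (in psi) 185.8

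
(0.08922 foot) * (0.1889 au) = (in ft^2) 8.272e+09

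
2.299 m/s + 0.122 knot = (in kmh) 8.502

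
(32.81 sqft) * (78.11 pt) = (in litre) 83.99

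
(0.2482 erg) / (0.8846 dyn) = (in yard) 0.003068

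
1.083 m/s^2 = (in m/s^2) 1.083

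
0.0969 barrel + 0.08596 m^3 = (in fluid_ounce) 3428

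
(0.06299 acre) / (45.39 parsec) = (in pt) 5.159e-13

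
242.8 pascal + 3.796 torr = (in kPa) 0.7489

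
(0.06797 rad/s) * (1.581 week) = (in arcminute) 2.234e+08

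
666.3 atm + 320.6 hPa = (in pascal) 6.754e+07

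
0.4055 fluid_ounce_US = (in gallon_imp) 0.002638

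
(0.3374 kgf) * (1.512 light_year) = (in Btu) 4.486e+13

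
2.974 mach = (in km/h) 3646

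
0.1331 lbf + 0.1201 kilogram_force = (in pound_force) 0.3979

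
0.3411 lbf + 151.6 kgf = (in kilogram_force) 151.8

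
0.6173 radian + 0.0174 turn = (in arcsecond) 1.499e+05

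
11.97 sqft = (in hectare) 0.0001112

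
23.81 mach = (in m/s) 8107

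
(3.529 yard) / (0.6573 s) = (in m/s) 4.909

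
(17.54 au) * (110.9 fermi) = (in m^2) 0.291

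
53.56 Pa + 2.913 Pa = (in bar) 0.0005647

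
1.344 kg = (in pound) 2.963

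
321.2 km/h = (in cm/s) 8922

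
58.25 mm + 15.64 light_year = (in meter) 1.48e+17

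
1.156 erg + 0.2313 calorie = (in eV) 6.04e+18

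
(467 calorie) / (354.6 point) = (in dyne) 1.562e+09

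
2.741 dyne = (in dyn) 2.741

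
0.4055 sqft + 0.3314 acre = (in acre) 0.3314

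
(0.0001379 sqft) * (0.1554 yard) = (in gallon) 0.0004809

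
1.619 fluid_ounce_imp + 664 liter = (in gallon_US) 175.4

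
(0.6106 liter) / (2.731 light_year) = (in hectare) 2.363e-24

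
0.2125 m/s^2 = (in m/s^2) 0.2125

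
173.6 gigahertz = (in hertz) 1.736e+11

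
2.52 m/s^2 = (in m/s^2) 2.52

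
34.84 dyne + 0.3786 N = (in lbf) 0.08519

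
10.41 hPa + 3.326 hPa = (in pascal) 1374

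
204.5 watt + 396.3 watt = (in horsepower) 0.8057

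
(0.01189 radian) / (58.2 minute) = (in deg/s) 0.0001951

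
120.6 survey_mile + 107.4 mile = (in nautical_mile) 198.1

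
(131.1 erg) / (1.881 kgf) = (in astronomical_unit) 4.751e-18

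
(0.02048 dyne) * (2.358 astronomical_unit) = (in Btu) 68.47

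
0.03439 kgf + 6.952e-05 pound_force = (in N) 0.3376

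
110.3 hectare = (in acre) 272.6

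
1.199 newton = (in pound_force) 0.2695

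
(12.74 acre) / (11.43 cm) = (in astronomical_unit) 3.015e-06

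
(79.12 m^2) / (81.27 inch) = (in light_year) 4.051e-15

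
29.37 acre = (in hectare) 11.89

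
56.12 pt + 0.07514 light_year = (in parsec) 0.02304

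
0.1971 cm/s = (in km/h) 0.007096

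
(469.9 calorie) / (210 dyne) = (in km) 936.2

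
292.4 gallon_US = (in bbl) 6.962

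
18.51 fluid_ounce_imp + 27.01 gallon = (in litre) 102.8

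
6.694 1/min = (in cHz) 11.16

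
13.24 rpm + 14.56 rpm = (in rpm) 27.8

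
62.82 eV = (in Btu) 9.54e-21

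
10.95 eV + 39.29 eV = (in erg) 8.049e-11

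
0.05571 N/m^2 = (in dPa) 0.5571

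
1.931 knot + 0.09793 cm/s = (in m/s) 0.9944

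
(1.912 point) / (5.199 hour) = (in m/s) 3.604e-08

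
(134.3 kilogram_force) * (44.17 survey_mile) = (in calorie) 2.238e+07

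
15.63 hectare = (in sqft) 1.682e+06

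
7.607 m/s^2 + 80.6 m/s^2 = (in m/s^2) 88.21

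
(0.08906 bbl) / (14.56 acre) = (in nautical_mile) 1.298e-10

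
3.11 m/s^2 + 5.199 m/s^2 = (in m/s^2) 8.309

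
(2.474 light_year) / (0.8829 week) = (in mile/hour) 9.805e+10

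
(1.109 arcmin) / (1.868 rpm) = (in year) 5.229e-11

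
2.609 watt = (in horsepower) 0.003499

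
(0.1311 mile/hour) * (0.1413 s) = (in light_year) 8.753e-19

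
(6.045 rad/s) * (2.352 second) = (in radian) 14.22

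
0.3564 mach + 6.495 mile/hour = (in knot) 241.5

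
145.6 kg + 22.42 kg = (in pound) 370.4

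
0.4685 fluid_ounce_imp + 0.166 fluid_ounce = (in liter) 0.01822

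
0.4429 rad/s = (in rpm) 4.229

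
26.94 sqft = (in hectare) 0.0002503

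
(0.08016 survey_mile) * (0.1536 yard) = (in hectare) 0.001812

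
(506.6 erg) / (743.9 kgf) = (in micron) 0.006944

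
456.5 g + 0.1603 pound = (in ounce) 18.67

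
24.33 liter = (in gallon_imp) 5.352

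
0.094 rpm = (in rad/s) 0.009844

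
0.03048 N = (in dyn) 3048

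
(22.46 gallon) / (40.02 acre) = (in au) 3.509e-18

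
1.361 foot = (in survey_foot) 1.361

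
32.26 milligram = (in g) 0.03226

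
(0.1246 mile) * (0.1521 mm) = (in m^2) 0.0305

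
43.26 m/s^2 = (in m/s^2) 43.26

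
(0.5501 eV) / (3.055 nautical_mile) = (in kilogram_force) 1.588e-24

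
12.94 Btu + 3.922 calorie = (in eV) 8.531e+22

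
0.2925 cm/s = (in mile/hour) 0.006543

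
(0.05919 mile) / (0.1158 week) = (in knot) 0.002644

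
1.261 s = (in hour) 0.0003503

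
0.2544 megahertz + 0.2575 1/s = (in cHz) 2.544e+07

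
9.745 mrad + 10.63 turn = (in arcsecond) 1.378e+07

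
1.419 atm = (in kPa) 143.8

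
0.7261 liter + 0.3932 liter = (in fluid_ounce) 37.85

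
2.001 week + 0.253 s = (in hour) 336.2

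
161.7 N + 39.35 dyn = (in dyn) 1.617e+07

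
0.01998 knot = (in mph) 0.02299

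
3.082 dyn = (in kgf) 3.143e-06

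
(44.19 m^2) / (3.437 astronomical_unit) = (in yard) 9.399e-11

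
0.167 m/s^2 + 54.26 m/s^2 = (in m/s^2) 54.43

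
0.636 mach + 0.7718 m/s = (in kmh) 782.4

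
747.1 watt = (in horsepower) 1.002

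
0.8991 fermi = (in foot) 2.95e-15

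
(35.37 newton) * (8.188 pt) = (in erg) 1.022e+06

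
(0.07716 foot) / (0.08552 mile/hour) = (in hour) 0.0001709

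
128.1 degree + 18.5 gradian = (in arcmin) 8685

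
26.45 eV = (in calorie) 1.013e-18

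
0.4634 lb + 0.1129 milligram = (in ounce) 7.414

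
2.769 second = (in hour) 0.0007692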